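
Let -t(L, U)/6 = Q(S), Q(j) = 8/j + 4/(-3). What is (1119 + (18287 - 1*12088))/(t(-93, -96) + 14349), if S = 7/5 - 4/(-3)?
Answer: 300038/587917 ≈ 0.51034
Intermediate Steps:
S = 41/15 (S = 7*(⅕) - 4*(-⅓) = 7/5 + 4/3 = 41/15 ≈ 2.7333)
Q(j) = -4/3 + 8/j (Q(j) = 8/j + 4*(-⅓) = 8/j - 4/3 = -4/3 + 8/j)
t(L, U) = -392/41 (t(L, U) = -6*(-4/3 + 8/(41/15)) = -6*(-4/3 + 8*(15/41)) = -6*(-4/3 + 120/41) = -6*196/123 = -392/41)
(1119 + (18287 - 1*12088))/(t(-93, -96) + 14349) = (1119 + (18287 - 1*12088))/(-392/41 + 14349) = (1119 + (18287 - 12088))/(587917/41) = (1119 + 6199)*(41/587917) = 7318*(41/587917) = 300038/587917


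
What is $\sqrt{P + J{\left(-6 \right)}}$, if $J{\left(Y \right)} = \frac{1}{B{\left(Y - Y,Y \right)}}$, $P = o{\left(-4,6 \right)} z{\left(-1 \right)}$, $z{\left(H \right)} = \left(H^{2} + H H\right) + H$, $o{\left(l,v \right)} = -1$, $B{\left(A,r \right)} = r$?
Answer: $\frac{i \sqrt{42}}{6} \approx 1.0801 i$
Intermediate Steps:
$z{\left(H \right)} = H + 2 H^{2}$ ($z{\left(H \right)} = \left(H^{2} + H^{2}\right) + H = 2 H^{2} + H = H + 2 H^{2}$)
$P = -1$ ($P = - \left(-1\right) \left(1 + 2 \left(-1\right)\right) = - \left(-1\right) \left(1 - 2\right) = - \left(-1\right) \left(-1\right) = \left(-1\right) 1 = -1$)
$J{\left(Y \right)} = \frac{1}{Y}$
$\sqrt{P + J{\left(-6 \right)}} = \sqrt{-1 + \frac{1}{-6}} = \sqrt{-1 - \frac{1}{6}} = \sqrt{- \frac{7}{6}} = \frac{i \sqrt{42}}{6}$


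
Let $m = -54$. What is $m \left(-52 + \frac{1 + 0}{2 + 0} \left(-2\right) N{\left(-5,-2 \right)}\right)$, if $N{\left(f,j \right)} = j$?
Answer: $2700$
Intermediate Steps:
$m \left(-52 + \frac{1 + 0}{2 + 0} \left(-2\right) N{\left(-5,-2 \right)}\right) = - 54 \left(-52 + \frac{1 + 0}{2 + 0} \left(-2\right) \left(-2\right)\right) = - 54 \left(-52 + 1 \cdot \frac{1}{2} \left(-2\right) \left(-2\right)\right) = - 54 \left(-52 + \frac{1}{2} \left(-2\right) \left(-2\right)\right) = - 54 \left(-52 - -2\right) = - 54 \left(-52 + 2\right) = \left(-54\right) \left(-50\right) = 2700$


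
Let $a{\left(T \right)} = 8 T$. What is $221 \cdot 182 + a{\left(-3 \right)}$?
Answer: $40198$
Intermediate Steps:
$221 \cdot 182 + a{\left(-3 \right)} = 221 \cdot 182 + 8 \left(-3\right) = 40222 - 24 = 40198$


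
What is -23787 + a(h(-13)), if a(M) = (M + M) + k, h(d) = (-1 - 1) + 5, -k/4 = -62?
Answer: -23533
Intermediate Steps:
k = 248 (k = -4*(-62) = 248)
h(d) = 3 (h(d) = -2 + 5 = 3)
a(M) = 248 + 2*M (a(M) = (M + M) + 248 = 2*M + 248 = 248 + 2*M)
-23787 + a(h(-13)) = -23787 + (248 + 2*3) = -23787 + (248 + 6) = -23787 + 254 = -23533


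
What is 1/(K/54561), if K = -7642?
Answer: -54561/7642 ≈ -7.1396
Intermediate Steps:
1/(K/54561) = 1/(-7642/54561) = -54561/7642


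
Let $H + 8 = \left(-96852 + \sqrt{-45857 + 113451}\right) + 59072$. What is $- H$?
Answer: $37788 - \sqrt{67594} \approx 37528.0$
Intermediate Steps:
$H = -37788 + \sqrt{67594}$ ($H = -8 + \left(\left(-96852 + \sqrt{-45857 + 113451}\right) + 59072\right) = -8 + \left(\left(-96852 + \sqrt{67594}\right) + 59072\right) = -8 - \left(37780 - \sqrt{67594}\right) = -37788 + \sqrt{67594} \approx -37528.0$)
$- H = - (-37788 + \sqrt{67594}) = 37788 - \sqrt{67594}$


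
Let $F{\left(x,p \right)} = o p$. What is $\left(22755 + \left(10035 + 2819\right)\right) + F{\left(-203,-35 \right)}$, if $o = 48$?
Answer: $33929$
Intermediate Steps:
$F{\left(x,p \right)} = 48 p$
$\left(22755 + \left(10035 + 2819\right)\right) + F{\left(-203,-35 \right)} = \left(22755 + \left(10035 + 2819\right)\right) + 48 \left(-35\right) = \left(22755 + 12854\right) - 1680 = 35609 - 1680 = 33929$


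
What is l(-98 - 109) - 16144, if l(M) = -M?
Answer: -15937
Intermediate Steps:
l(-98 - 109) - 16144 = -(-98 - 109) - 16144 = -1*(-207) - 16144 = 207 - 16144 = -15937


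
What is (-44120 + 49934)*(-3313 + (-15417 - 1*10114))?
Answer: -167699016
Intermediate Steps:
(-44120 + 49934)*(-3313 + (-15417 - 1*10114)) = 5814*(-3313 + (-15417 - 10114)) = 5814*(-3313 - 25531) = 5814*(-28844) = -167699016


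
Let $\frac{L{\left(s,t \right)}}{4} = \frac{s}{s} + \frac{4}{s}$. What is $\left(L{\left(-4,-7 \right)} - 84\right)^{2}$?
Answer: $7056$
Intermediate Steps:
$L{\left(s,t \right)} = 4 + \frac{16}{s}$ ($L{\left(s,t \right)} = 4 \left(\frac{s}{s} + \frac{4}{s}\right) = 4 \left(1 + \frac{4}{s}\right) = 4 + \frac{16}{s}$)
$\left(L{\left(-4,-7 \right)} - 84\right)^{2} = \left(\left(4 + \frac{16}{-4}\right) - 84\right)^{2} = \left(\left(4 + 16 \left(- \frac{1}{4}\right)\right) - 84\right)^{2} = \left(\left(4 - 4\right) - 84\right)^{2} = \left(0 - 84\right)^{2} = \left(-84\right)^{2} = 7056$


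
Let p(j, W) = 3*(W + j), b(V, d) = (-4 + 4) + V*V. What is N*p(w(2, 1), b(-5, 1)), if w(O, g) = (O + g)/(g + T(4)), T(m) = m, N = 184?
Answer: 70656/5 ≈ 14131.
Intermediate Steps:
w(O, g) = (O + g)/(4 + g) (w(O, g) = (O + g)/(g + 4) = (O + g)/(4 + g))
b(V, d) = V² (b(V, d) = 0 + V² = V²)
p(j, W) = 3*W + 3*j
N*p(w(2, 1), b(-5, 1)) = 184*(3*(-5)² + 3*((2 + 1)/(4 + 1))) = 184*(3*25 + 3*(3/5)) = 184*(75 + 3*((⅕)*3)) = 184*(75 + 3*(⅗)) = 184*(75 + 9/5) = 184*(384/5) = 70656/5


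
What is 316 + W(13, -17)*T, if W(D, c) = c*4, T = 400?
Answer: -26884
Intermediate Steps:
W(D, c) = 4*c
316 + W(13, -17)*T = 316 + (4*(-17))*400 = 316 - 68*400 = 316 - 27200 = -26884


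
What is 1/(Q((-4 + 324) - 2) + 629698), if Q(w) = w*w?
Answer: 1/730822 ≈ 1.3683e-6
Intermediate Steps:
Q(w) = w²
1/(Q((-4 + 324) - 2) + 629698) = 1/(((-4 + 324) - 2)² + 629698) = 1/((320 - 2)² + 629698) = 1/(318² + 629698) = 1/(101124 + 629698) = 1/730822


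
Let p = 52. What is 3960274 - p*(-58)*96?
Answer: 4249810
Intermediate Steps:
3960274 - p*(-58)*96 = 3960274 - 52*(-58)*96 = 3960274 - (-3016)*96 = 3960274 - 1*(-289536) = 3960274 + 289536 = 4249810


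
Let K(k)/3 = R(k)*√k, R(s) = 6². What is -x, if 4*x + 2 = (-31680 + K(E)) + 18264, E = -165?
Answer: 6709/2 - 27*I*√165 ≈ 3354.5 - 346.82*I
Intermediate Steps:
R(s) = 36
K(k) = 108*√k (K(k) = 3*(36*√k) = 108*√k)
x = -6709/2 + 27*I*√165 (x = -½ + ((-31680 + 108*√(-165)) + 18264)/4 = -½ + ((-31680 + 108*(I*√165)) + 18264)/4 = -½ + ((-31680 + 108*I*√165) + 18264)/4 = -½ + (-13416 + 108*I*√165)/4 = -½ + (-3354 + 27*I*√165) = -6709/2 + 27*I*√165 ≈ -3354.5 + 346.82*I)
-x = -(-6709/2 + 27*I*√165) = 6709/2 - 27*I*√165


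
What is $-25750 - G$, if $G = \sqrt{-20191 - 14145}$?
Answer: $-25750 - 4 i \sqrt{2146} \approx -25750.0 - 185.3 i$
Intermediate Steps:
$G = 4 i \sqrt{2146}$ ($G = \sqrt{-34336} = 4 i \sqrt{2146} \approx 185.3 i$)
$-25750 - G = -25750 - 4 i \sqrt{2146}$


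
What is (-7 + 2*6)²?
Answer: 25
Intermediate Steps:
(-7 + 2*6)² = (-7 + 12)² = 5² = 25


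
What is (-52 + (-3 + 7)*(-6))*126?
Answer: -9576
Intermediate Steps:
(-52 + (-3 + 7)*(-6))*126 = (-52 + 4*(-6))*126 = (-52 - 24)*126 = -76*126 = -9576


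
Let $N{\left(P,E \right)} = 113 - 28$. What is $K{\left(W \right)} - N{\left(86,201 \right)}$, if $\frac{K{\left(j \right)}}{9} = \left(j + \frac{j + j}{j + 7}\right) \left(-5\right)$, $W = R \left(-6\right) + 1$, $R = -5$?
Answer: $- \frac{29515}{19} \approx -1553.4$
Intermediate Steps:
$N{\left(P,E \right)} = 85$ ($N{\left(P,E \right)} = 113 - 28 = 85$)
$W = 31$ ($W = \left(-5\right) \left(-6\right) + 1 = 30 + 1 = 31$)
$K{\left(j \right)} = - 45 j - \frac{90 j}{7 + j}$ ($K{\left(j \right)} = 9 \left(j + \frac{j + j}{j + 7}\right) \left(-5\right) = 9 \left(j + \frac{2 j}{7 + j}\right) \left(-5\right) = 9 \left(- 5 j - \frac{10 j}{7 + j}\right) = - 45 j - \frac{90 j}{7 + j}$)
$K{\left(W \right)} - N{\left(86,201 \right)} = \left(-45\right) 31 \frac{1}{7 + 31} \left(9 + 31\right) - 85 = \left(-45\right) 31 \cdot \frac{1}{38} \cdot 40 - 85 = - \frac{27900}{19} - 85 = - \frac{29515}{19}$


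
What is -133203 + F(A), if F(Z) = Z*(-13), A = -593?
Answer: -125494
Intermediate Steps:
F(Z) = -13*Z
-133203 + F(A) = -133203 - 13*(-593) = -133203 + 7709 = -125494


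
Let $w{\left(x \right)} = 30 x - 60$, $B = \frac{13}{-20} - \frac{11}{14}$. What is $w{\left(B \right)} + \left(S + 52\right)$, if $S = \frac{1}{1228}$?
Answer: $- \frac{439003}{8596} \approx -51.071$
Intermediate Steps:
$B = - \frac{201}{140}$ ($B = 13 \left(- \frac{1}{20}\right) - \frac{11}{14} = - \frac{13}{20} - \frac{11}{14} = - \frac{201}{140} \approx -1.4357$)
$w{\left(x \right)} = -60 + 30 x$
$S = \frac{1}{1228} \approx 0.00081433$
$w{\left(B \right)} + \left(S + 52\right) = \left(-60 + 30 \left(- \frac{201}{140}\right)\right) + \left(\frac{1}{1228} + 52\right) = \left(-60 - \frac{603}{14}\right) + \frac{63857}{1228} = - \frac{1443}{14} + \frac{63857}{1228} = - \frac{439003}{8596}$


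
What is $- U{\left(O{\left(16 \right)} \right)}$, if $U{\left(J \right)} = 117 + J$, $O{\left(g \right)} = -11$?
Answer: $-106$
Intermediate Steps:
$- U{\left(O{\left(16 \right)} \right)} = - (117 - 11) = \left(-1\right) 106 = -106$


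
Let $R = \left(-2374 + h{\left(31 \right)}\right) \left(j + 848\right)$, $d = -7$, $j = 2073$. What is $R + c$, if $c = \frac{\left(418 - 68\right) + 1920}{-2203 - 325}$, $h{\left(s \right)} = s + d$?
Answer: $- \frac{8676539535}{1264} \approx -6.8644 \cdot 10^{6}$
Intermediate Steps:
$h{\left(s \right)} = -7 + s$ ($h{\left(s \right)} = s - 7 = -7 + s$)
$c = - \frac{1135}{1264}$ ($c = \frac{\left(418 - 68\right) + 1920}{-2528} = \left(350 + 1920\right) \left(- \frac{1}{2528}\right) = 2270 \left(- \frac{1}{2528}\right) = - \frac{1135}{1264} \approx -0.89794$)
$R = -6864350$ ($R = \left(-2374 + \left(-7 + 31\right)\right) \left(2073 + 848\right) = \left(-2374 + 24\right) 2921 = \left(-2350\right) 2921 = -6864350$)
$R + c = -6864350 - \frac{1135}{1264} = - \frac{8676539535}{1264}$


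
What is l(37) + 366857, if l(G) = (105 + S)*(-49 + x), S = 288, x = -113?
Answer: 303191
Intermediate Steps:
l(G) = -63666 (l(G) = (105 + 288)*(-49 - 113) = 393*(-162) = -63666)
l(37) + 366857 = -63666 + 366857 = 303191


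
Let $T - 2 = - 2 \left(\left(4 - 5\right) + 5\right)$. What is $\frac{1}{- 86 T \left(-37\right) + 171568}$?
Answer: $\frac{1}{152476} \approx 6.5584 \cdot 10^{-6}$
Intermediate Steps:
$T = -6$ ($T = 2 - 2 \left(\left(4 - 5\right) + 5\right) = 2 - 2 \left(-1 + 5\right) = 2 - 8 = -6$)
$\frac{1}{- 86 T \left(-37\right) + 171568} = \frac{1}{\left(-86\right) \left(-6\right) \left(-37\right) + 171568} = \frac{1}{516 \left(-37\right) + 171568} = \frac{1}{-19092 + 171568} = \frac{1}{152476}$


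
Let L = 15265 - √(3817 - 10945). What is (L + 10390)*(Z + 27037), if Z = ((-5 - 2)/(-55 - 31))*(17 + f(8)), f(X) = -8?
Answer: 59654160475/86 - 20927205*I*√22/43 ≈ 6.9365e+8 - 2.2827e+6*I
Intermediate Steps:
L = 15265 - 18*I*√22 (L = 15265 - √(-7128) = 15265 - 18*I*√22 ≈ 15265.0 - 84.427*I)
Z = 63/86 (Z = ((-5 - 2)/(-55 - 31))*(17 - 8) = -7/(-86)*9 = -7*(-1/86)*9 = (7/86)*9 = 63/86 ≈ 0.73256)
(L + 10390)*(Z + 27037) = ((15265 - 18*I*√22) + 10390)*(63/86 + 27037) = (25655 - 18*I*√22)*(2325245/86) = 59654160475/86 - 20927205*I*√22/43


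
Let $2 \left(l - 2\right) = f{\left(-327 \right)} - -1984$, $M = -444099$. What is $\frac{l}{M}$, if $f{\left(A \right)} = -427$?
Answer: $- \frac{1561}{888198} \approx -0.0017575$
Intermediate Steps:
$l = \frac{1561}{2}$ ($l = 2 + \frac{-427 - -1984}{2} = 2 + \frac{-427 + 1984}{2} = 2 + \frac{1}{2} \cdot 1557 = 2 + \frac{1557}{2} = \frac{1561}{2} \approx 780.5$)
$\frac{l}{M} = \frac{1561}{2 \left(-444099\right)} = \frac{1561}{2} \left(- \frac{1}{444099}\right) = - \frac{1561}{888198}$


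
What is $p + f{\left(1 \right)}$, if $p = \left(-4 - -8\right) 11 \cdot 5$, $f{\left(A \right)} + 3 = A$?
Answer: $218$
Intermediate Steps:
$f{\left(A \right)} = -3 + A$
$p = 220$ ($p = \left(-4 + 8\right) 11 \cdot 5 = 4 \cdot 11 \cdot 5 = 44 \cdot 5 = 220$)
$p + f{\left(1 \right)} = 220 + \left(-3 + 1\right) = 220 - 2 = 218$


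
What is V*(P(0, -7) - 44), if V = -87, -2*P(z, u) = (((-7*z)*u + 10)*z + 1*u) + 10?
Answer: 7917/2 ≈ 3958.5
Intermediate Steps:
P(z, u) = -5 - u/2 - z*(10 - 7*u*z)/2 (P(z, u) = -((((-7*z)*u + 10)*z + 1*u) + 10)/2 = -(((-7*u*z + 10)*z + u) + 10)/2 = -(((10 - 7*u*z)*z + u) + 10)/2 = -((z*(10 - 7*u*z) + u) + 10)/2 = -((u + z*(10 - 7*u*z)) + 10)/2 = -(10 + u + z*(10 - 7*u*z))/2 = -5 - u/2 - z*(10 - 7*u*z)/2)
V*(P(0, -7) - 44) = -87*((-5 - 5*0 - ½*(-7) + (7/2)*(-7)*0²) - 44) = -87*((-5 + 0 + 7/2 + (7/2)*(-7)*0) - 44) = -87*((-5 + 0 + 7/2 + 0) - 44) = -87*(-3/2 - 44) = -87*(-91/2) = 7917/2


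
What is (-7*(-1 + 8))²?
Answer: 2401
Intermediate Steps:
(-7*(-1 + 8))² = (-7*7)² = (-49)² = 2401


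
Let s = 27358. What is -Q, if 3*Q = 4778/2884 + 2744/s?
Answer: -34657555/59175354 ≈ -0.58568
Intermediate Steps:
Q = 34657555/59175354 (Q = (4778/2884 + 2744/27358)/3 = (4778*(1/2884) + 2744*(1/27358))/3 = (2389/1442 + 1372/13679)/3 = (⅓)*(34657555/19725118) = 34657555/59175354 ≈ 0.58568)
-Q = -1*34657555/59175354 = -34657555/59175354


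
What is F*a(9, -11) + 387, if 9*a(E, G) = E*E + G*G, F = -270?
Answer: -5673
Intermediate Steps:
a(E, G) = E**2/9 + G**2/9 (a(E, G) = (E*E + G*G)/9 = (E**2 + G**2)/9 = E**2/9 + G**2/9)
F*a(9, -11) + 387 = -270*((1/9)*9**2 + (1/9)*(-11)**2) + 387 = -270*((1/9)*81 + (1/9)*121) + 387 = -270*(9 + 121/9) + 387 = -270*202/9 + 387 = -6060 + 387 = -5673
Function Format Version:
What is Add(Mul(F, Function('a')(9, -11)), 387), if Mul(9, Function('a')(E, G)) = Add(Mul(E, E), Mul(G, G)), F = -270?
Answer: -5673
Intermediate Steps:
Function('a')(E, G) = Add(Mul(Rational(1, 9), Pow(E, 2)), Mul(Rational(1, 9), Pow(G, 2))) (Function('a')(E, G) = Mul(Rational(1, 9), Add(Mul(E, E), Mul(G, G))) = Mul(Rational(1, 9), Add(Pow(E, 2), Pow(G, 2))) = Add(Mul(Rational(1, 9), Pow(E, 2)), Mul(Rational(1, 9), Pow(G, 2))))
Add(Mul(F, Function('a')(9, -11)), 387) = Add(Mul(-270, Add(Mul(Rational(1, 9), Pow(9, 2)), Mul(Rational(1, 9), Pow(-11, 2)))), 387) = Add(Mul(-270, Add(Mul(Rational(1, 9), 81), Mul(Rational(1, 9), 121))), 387) = Add(Mul(-270, Add(9, Rational(121, 9))), 387) = Add(Mul(-270, Rational(202, 9)), 387) = Add(-6060, 387) = -5673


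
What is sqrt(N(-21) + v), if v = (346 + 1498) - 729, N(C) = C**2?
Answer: 2*sqrt(389) ≈ 39.446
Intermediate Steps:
v = 1115 (v = 1844 - 729 = 1115)
sqrt(N(-21) + v) = sqrt((-21)**2 + 1115) = sqrt(441 + 1115) = sqrt(1556) = 2*sqrt(389)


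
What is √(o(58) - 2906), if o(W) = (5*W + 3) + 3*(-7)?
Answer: I*√2634 ≈ 51.323*I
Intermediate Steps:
o(W) = -18 + 5*W (o(W) = (3 + 5*W) - 21 = -18 + 5*W)
√(o(58) - 2906) = √((-18 + 5*58) - 2906) = √((-18 + 290) - 2906) = √(272 - 2906) = √(-2634) = I*√2634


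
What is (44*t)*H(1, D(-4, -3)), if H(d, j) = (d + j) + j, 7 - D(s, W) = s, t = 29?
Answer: 29348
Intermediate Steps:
D(s, W) = 7 - s
H(d, j) = d + 2*j
(44*t)*H(1, D(-4, -3)) = (44*29)*(1 + 2*(7 - 1*(-4))) = 1276*(1 + 2*(7 + 4)) = 1276*(1 + 2*11) = 1276*(1 + 22) = 1276*23 = 29348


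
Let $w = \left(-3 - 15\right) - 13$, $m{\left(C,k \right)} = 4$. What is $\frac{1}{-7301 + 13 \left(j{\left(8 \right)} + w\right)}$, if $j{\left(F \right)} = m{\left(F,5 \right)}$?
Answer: $- \frac{1}{7652} \approx -0.00013068$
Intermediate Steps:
$j{\left(F \right)} = 4$
$w = -31$ ($w = -18 - 13 = -31$)
$\frac{1}{-7301 + 13 \left(j{\left(8 \right)} + w\right)} = \frac{1}{-7301 + 13 \left(4 - 31\right)} = \frac{1}{-7301 + 13 \left(-27\right)} = \frac{1}{-7301 - 351} = \frac{1}{-7652} = - \frac{1}{7652}$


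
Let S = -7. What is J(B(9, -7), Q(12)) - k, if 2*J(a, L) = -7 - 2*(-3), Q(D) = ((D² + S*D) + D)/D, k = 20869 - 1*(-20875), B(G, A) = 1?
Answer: -83489/2 ≈ -41745.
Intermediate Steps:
k = 41744 (k = 20869 + 20875 = 41744)
Q(D) = (D² - 6*D)/D (Q(D) = ((D² - 7*D) + D)/D = (D² - 6*D)/D)
J(a, L) = -½ (J(a, L) = (-7 - 2*(-3))/2 = (-7 + 6)/2 = (½)*(-1) = -½)
J(B(9, -7), Q(12)) - k = -½ - 1*41744 = -½ - 41744 = -83489/2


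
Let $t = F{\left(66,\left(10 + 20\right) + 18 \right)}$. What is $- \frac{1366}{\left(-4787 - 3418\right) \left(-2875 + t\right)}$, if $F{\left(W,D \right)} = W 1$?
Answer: $- \frac{1366}{23047845} \approx -5.9268 \cdot 10^{-5}$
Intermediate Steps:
$F{\left(W,D \right)} = W$
$t = 66$
$- \frac{1366}{\left(-4787 - 3418\right) \left(-2875 + t\right)} = - \frac{1366}{\left(-4787 - 3418\right) \left(-2875 + 66\right)} = - \frac{1366}{\left(-8205\right) \left(-2809\right)} = - \frac{1366}{23047845}$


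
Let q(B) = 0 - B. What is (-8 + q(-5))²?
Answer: 9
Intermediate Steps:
q(B) = -B
(-8 + q(-5))² = (-8 - 1*(-5))² = (-8 + 5)² = (-3)² = 9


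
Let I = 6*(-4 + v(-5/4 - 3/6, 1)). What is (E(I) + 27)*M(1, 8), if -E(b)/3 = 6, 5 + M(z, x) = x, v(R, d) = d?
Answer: 27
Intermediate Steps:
M(z, x) = -5 + x
I = -18 (I = 6*(-4 + 1) = 6*(-3) = -18)
E(b) = -18 (E(b) = -3*6 = -18)
(E(I) + 27)*M(1, 8) = (-18 + 27)*(-5 + 8) = 9*3 = 27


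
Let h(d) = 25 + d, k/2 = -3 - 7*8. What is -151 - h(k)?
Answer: -58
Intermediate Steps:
k = -118 (k = 2*(-3 - 7*8) = 2*(-3 - 56) = 2*(-59) = -118)
-151 - h(k) = -151 - (25 - 118) = -151 - 1*(-93) = -151 + 93 = -58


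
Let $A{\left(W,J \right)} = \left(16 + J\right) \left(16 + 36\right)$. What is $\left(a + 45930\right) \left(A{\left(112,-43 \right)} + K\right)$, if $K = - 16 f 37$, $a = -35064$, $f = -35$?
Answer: $209887656$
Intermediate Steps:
$A{\left(W,J \right)} = 832 + 52 J$ ($A{\left(W,J \right)} = \left(16 + J\right) 52 = 832 + 52 J$)
$K = 20720$ ($K = \left(-16\right) \left(-35\right) 37 = 560 \cdot 37 = 20720$)
$\left(a + 45930\right) \left(A{\left(112,-43 \right)} + K\right) = \left(-35064 + 45930\right) \left(\left(832 + 52 \left(-43\right)\right) + 20720\right) = 10866 \left(\left(832 - 2236\right) + 20720\right) = 10866 \left(-1404 + 20720\right) = 10866 \cdot 19316 = 209887656$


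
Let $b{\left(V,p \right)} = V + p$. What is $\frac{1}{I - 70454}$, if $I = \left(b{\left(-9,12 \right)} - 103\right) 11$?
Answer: $- \frac{1}{71554} \approx -1.3975 \cdot 10^{-5}$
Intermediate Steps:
$I = -1100$ ($I = \left(\left(-9 + 12\right) - 103\right) 11 = \left(3 - 103\right) 11 = \left(-100\right) 11 = -1100$)
$\frac{1}{I - 70454} = \frac{1}{-1100 - 70454} = \frac{1}{-71554} = - \frac{1}{71554}$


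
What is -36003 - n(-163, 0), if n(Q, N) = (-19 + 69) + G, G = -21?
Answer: -36032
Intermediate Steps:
n(Q, N) = 29 (n(Q, N) = (-19 + 69) - 21 = 50 - 21 = 29)
-36003 - n(-163, 0) = -36003 - 1*29 = -36003 - 29 = -36032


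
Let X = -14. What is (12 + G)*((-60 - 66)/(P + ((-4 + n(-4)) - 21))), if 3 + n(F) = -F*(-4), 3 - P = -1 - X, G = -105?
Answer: -217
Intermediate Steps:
P = -10 (P = 3 - (-1 - 1*(-14)) = 3 - (-1 + 14) = 3 - 1*13 = 3 - 13 = -10)
n(F) = -3 + 4*F (n(F) = -3 - F*(-4) = -3 + 4*F)
(12 + G)*((-60 - 66)/(P + ((-4 + n(-4)) - 21))) = (12 - 105)*((-60 - 66)/(-10 + ((-4 + (-3 + 4*(-4))) - 21))) = -(-11718)/(-10 + ((-4 + (-3 - 16)) - 21)) = -(-11718)/(-10 + ((-4 - 19) - 21)) = -(-11718)/(-10 + (-23 - 21)) = -(-11718)/(-10 - 44) = -(-11718)/(-54) = -(-11718)*(-1)/54 = -93*7/3 = -217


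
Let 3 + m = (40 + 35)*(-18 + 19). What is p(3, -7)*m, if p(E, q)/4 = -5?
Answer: -1440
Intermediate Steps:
p(E, q) = -20 (p(E, q) = 4*(-5) = -20)
m = 72 (m = -3 + (40 + 35)*(-18 + 19) = -3 + 75*1 = -3 + 75 = 72)
p(3, -7)*m = -20*72 = -1440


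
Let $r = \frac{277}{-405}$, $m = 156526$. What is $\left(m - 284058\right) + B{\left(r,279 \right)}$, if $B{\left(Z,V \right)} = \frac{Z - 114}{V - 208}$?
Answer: $- \frac{3667229107}{28755} \approx -1.2753 \cdot 10^{5}$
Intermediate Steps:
$r = - \frac{277}{405}$ ($r = 277 \left(- \frac{1}{405}\right) = - \frac{277}{405} \approx -0.68395$)
$B{\left(Z,V \right)} = \frac{-114 + Z}{-208 + V}$
$\left(m - 284058\right) + B{\left(r,279 \right)} = \left(156526 - 284058\right) + \frac{-114 - \frac{277}{405}}{-208 + 279} = -127532 + \frac{1}{71} \left(- \frac{46447}{405}\right) = -127532 - \frac{46447}{28755} = - \frac{3667229107}{28755}$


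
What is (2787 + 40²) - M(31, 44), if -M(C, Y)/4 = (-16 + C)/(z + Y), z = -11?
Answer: 48277/11 ≈ 4388.8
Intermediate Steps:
M(C, Y) = -4*(-16 + C)/(-11 + Y)
(2787 + 40²) - M(31, 44) = (2787 + 40²) - 4*(16 - 1*31)/(-11 + 44) = (2787 + 1600) - 4*(16 - 31)/33 = 4387 - 4*(-15)/33 = 4387 - 1*(-20/11) = 4387 + 20/11 = 48277/11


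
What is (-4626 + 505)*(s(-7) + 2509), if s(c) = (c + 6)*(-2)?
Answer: -10347831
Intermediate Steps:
s(c) = -12 - 2*c (s(c) = (6 + c)*(-2) = -12 - 2*c)
(-4626 + 505)*(s(-7) + 2509) = (-4626 + 505)*((-12 - 2*(-7)) + 2509) = -4121*((-12 + 14) + 2509) = -4121*(2 + 2509) = -4121*2511 = -10347831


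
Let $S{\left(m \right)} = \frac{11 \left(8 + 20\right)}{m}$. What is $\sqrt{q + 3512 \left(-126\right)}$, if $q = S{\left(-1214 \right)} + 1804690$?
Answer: $\frac{2 \sqrt{125473257111}}{607} \approx 1167.1$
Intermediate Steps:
$S{\left(m \right)} = \frac{308}{m}$ ($S{\left(m \right)} = \frac{11 \cdot 28}{m} = \frac{308}{m}$)
$q = \frac{1095446676}{607}$ ($q = \frac{308}{-1214} + 1804690 = 308 \left(- \frac{1}{1214}\right) + 1804690 = - \frac{154}{607} + 1804690 = \frac{1095446676}{607} \approx 1.8047 \cdot 10^{6}$)
$\sqrt{q + 3512 \left(-126\right)} = \sqrt{\frac{1095446676}{607} + 3512 \left(-126\right)} = \sqrt{\frac{1095446676}{607} - 442512} = \sqrt{\frac{826841892}{607}} = \frac{2 \sqrt{125473257111}}{607}$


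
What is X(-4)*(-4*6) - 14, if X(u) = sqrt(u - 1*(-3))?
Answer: -14 - 24*I ≈ -14.0 - 24.0*I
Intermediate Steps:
X(u) = sqrt(3 + u) (X(u) = sqrt(u + 3) = sqrt(3 + u))
X(-4)*(-4*6) - 14 = sqrt(3 - 4)*(-4*6) - 14 = sqrt(-1)*(-24) - 14 = I*(-24) - 14 = -24*I - 14 = -14 - 24*I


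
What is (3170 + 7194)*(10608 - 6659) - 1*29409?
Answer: 40898027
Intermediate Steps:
(3170 + 7194)*(10608 - 6659) - 1*29409 = 10364*3949 - 29409 = 40927436 - 29409 = 40898027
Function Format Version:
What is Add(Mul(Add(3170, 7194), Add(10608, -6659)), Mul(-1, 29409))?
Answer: 40898027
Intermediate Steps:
Add(Mul(Add(3170, 7194), Add(10608, -6659)), Mul(-1, 29409)) = Add(Mul(10364, 3949), -29409) = Add(40927436, -29409) = 40898027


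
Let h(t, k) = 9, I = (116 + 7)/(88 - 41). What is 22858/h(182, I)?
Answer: 22858/9 ≈ 2539.8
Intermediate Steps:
I = 123/47 ≈ 2.6170
22858/h(182, I) = 22858/9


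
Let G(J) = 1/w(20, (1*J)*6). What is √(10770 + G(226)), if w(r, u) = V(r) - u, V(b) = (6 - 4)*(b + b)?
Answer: √4383863561/638 ≈ 103.78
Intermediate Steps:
V(b) = 4*b (V(b) = 2*(2*b) = 4*b)
w(r, u) = -u + 4*r (w(r, u) = 4*r - u = -u + 4*r)
G(J) = 1/(80 - 6*J) (G(J) = 1/(-1*J*6 + 4*20) = 1/(-J*6 + 80) = 1/(-6*J + 80) = 1/(80 - 6*J))
√(10770 + G(226)) = √(10770 - 1/(-80 + 6*226)) = √(10770 - 1/(-80 + 1356)) = √(10770 - 1/1276) = √(13742519/1276) = √4383863561/638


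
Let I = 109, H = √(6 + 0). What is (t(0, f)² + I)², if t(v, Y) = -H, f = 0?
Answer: 13225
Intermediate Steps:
H = √6 ≈ 2.4495
t(v, Y) = -√6
(t(0, f)² + I)² = ((-√6)² + 109)² = (6 + 109)² = 115² = 13225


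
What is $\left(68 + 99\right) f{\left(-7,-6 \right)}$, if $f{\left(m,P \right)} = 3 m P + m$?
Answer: $19873$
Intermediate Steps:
$f{\left(m,P \right)} = m + 3 P m$ ($f{\left(m,P \right)} = 3 P m + m = m + 3 P m$)
$\left(68 + 99\right) f{\left(-7,-6 \right)} = \left(68 + 99\right) \left(- 7 \left(1 + 3 \left(-6\right)\right)\right) = 167 \left(- 7 \left(1 - 18\right)\right) = 167 \left(\left(-7\right) \left(-17\right)\right) = 167 \cdot 119 = 19873$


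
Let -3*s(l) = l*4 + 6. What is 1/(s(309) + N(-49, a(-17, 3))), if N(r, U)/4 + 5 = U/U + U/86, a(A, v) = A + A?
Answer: -43/18558 ≈ -0.0023171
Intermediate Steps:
a(A, v) = 2*A
N(r, U) = -16 + 2*U/43 (N(r, U) = -20 + 4*(U/U + U/86) = -20 + 4*(1 + U*(1/86)) = -20 + 4*(1 + U/86) = -20 + (4 + 2*U/43) = -16 + 2*U/43)
s(l) = -2 - 4*l/3 (s(l) = -(l*4 + 6)/3 = -(4*l + 6)/3 = -(6 + 4*l)/3 = -2 - 4*l/3)
1/(s(309) + N(-49, a(-17, 3))) = 1/((-2 - 4/3*309) + (-16 + 2*(2*(-17))/43)) = 1/((-2 - 412) + (-16 + (2/43)*(-34))) = 1/(-414 + (-16 - 68/43)) = 1/(-414 - 756/43) = 1/(-18558/43) = -43/18558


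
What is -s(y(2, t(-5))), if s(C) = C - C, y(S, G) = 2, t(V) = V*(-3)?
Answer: 0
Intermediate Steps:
t(V) = -3*V
s(C) = 0
-s(y(2, t(-5))) = -1*0 = 0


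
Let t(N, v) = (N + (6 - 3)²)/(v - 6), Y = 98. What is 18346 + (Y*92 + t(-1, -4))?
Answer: 136806/5 ≈ 27361.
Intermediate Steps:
t(N, v) = (9 + N)/(-6 + v) (t(N, v) = (N + 3²)/(-6 + v) = (N + 9)/(-6 + v) = (9 + N)/(-6 + v))
18346 + (Y*92 + t(-1, -4)) = 18346 + (98*92 + (9 - 1)/(-6 - 4)) = 18346 + (9016 + 8/(-10)) = 18346 + (9016 - ⅒*8) = 18346 + (9016 - ⅘) = 18346 + 45076/5 = 136806/5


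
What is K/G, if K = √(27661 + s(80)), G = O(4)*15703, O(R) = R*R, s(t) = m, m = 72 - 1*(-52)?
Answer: √27785/251248 ≈ 0.00066344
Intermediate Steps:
m = 124 (m = 72 + 52 = 124)
s(t) = 124
O(R) = R²
G = 251248 (G = 4²*15703 = 16*15703 = 251248)
K = √27785 (K = √(27661 + 124) = √27785 ≈ 166.69)
K/G = √27785/251248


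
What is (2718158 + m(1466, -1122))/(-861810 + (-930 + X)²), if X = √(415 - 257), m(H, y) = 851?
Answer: -551958827/33504206 - 1264339185*√158/134016824 ≈ -135.06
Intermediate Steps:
X = √158 ≈ 12.570
(2718158 + m(1466, -1122))/(-861810 + (-930 + X)²) = (2718158 + 851)/(-861810 + (-930 + √158)²) = 2719009/(-861810 + (-930 + √158)²)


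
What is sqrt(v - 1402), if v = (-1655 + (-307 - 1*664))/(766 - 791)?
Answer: 2*I*sqrt(8106)/5 ≈ 36.013*I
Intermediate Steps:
v = 2626/25 (v = (-1655 + (-307 - 664))/(-25) = (-1655 - 971)*(-1/25) = -2626*(-1/25) = 2626/25 ≈ 105.04)
sqrt(v - 1402) = sqrt(2626/25 - 1402) = sqrt(-32424/25) = 2*I*sqrt(8106)/5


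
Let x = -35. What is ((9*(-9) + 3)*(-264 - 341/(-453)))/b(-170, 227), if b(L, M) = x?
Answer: -3100526/5285 ≈ -586.67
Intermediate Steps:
b(L, M) = -35
((9*(-9) + 3)*(-264 - 341/(-453)))/b(-170, 227) = ((9*(-9) + 3)*(-264 - 341/(-453)))/(-35) = ((-81 + 3)*(-264 - 341*(-1/453)))*(-1/35) = -78*(-264 + 341/453)*(-1/35) = -78*(-119251/453)*(-1/35) = (3100526/151)*(-1/35) = -3100526/5285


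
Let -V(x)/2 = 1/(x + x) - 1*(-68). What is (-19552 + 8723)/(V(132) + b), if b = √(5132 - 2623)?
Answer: 1974040068/21430261 + 14514192*√2509/21430261 ≈ 126.04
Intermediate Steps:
V(x) = -136 - 1/x (V(x) = -2*(1/(x + x) - 1*(-68)) = -2*(1/(2*x) + 68) = -2*(68 + 1/(2*x)) = -136 - 1/x)
b = √2509 ≈ 50.090
(-19552 + 8723)/(V(132) + b) = (-19552 + 8723)/((-136 - 1/132) + √2509) = -10829/((-136 - 1*1/132) + √2509) = -10829/((-136 - 1/132) + √2509) = -10829/(-17953/132 + √2509)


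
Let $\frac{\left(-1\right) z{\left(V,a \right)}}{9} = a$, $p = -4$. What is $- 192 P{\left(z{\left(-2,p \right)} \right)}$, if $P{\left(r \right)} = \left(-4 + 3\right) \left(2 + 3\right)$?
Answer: $960$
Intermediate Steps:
$z{\left(V,a \right)} = - 9 a$
$P{\left(r \right)} = -5$ ($P{\left(r \right)} = \left(-1\right) 5 = -5$)
$- 192 P{\left(z{\left(-2,p \right)} \right)} = \left(-192\right) \left(-5\right) = 960$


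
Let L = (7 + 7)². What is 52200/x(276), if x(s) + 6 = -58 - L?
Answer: -2610/13 ≈ -200.77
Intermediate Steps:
L = 196 (L = 14² = 196)
x(s) = -260 (x(s) = -6 + (-58 - 1*196) = -6 + (-58 - 196) = -6 - 254 = -260)
52200/x(276) = 52200/(-260) = 52200*(-1/260) = -2610/13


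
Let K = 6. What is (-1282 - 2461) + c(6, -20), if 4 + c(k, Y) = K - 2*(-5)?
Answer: -3731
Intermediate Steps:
c(k, Y) = 12 (c(k, Y) = -4 + (6 - 2*(-5)) = -4 + (6 + 10) = -4 + 16 = 12)
(-1282 - 2461) + c(6, -20) = (-1282 - 2461) + 12 = -3743 + 12 = -3731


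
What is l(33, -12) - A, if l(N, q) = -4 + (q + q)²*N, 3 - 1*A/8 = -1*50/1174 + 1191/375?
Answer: 1394496812/73375 ≈ 19005.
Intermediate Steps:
A = -78312/73375 (A = 24 - 8*(-1*50/1174 + 1191/375) = 24 - 8*(-50*1/1174 + 1191*(1/375)) = 24 - 8*(-25/587 + 397/125) = 24 - 8*229914/73375 = 24 - 1839312/73375 = -78312/73375 ≈ -1.0673)
l(N, q) = -4 + 4*N*q² (l(N, q) = -4 + (2*q)²*N = -4 + (4*q²)*N = -4 + 4*N*q²)
l(33, -12) - A = (-4 + 4*33*(-12)²) - 1*(-78312/73375) = (-4 + 4*33*144) + 78312/73375 = (-4 + 19008) + 78312/73375 = 19004 + 78312/73375 = 1394496812/73375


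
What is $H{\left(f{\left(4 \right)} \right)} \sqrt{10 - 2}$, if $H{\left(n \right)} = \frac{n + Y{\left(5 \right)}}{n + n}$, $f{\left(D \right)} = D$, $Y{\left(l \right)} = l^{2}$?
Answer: $\frac{29 \sqrt{2}}{4} \approx 10.253$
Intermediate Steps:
$H{\left(n \right)} = \frac{25 + n}{2 n}$ ($H{\left(n \right)} = \frac{n + 5^{2}}{n + n} = \frac{n + 25}{2 n} = \left(25 + n\right) \frac{1}{2 n} = \frac{25 + n}{2 n}$)
$H{\left(f{\left(4 \right)} \right)} \sqrt{10 - 2} = \frac{25 + 4}{2 \cdot 4} \sqrt{10 - 2} = \frac{1}{2} \cdot \frac{1}{4} \cdot 29 \sqrt{8} = \frac{29 \cdot 2 \sqrt{2}}{8} = \frac{29 \sqrt{2}}{4}$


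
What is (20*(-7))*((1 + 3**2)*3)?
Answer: -4200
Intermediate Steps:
(20*(-7))*((1 + 3**2)*3) = -140*(1 + 9)*3 = -1400*3 = -140*30 = -4200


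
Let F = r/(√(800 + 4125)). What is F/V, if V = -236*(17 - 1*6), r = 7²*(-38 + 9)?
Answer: 1421*√197/2557060 ≈ 0.0077998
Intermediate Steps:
r = -1421 (r = 49*(-29) = -1421)
V = -2596 (V = -236*(17 - 6) = -236*11 = -2596)
F = -1421*√197/985 (F = -1421/√(800 + 4125) = -1421*√197/985 ≈ -20.248)
F/V = -1421*√197/985/(-2596) = -1421*√197/985*(-1/2596) = 1421*√197/2557060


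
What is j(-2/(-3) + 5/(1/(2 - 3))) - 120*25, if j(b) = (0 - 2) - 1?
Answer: -3003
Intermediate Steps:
j(b) = -3 (j(b) = -2 - 1 = -3)
j(-2/(-3) + 5/(1/(2 - 3))) - 120*25 = -3 - 120*25 = -3 - 3000 = -3003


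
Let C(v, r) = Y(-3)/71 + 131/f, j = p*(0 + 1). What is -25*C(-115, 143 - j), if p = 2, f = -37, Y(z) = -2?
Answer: 234375/2627 ≈ 89.218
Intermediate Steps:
j = 2 (j = 2*(0 + 1) = 2*1 = 2)
C(v, r) = -9375/2627 (C(v, r) = -2/71 + 131/(-37) = -2*1/71 + 131*(-1/37) = -2/71 - 131/37 = -9375/2627)
-25*C(-115, 143 - j) = -25*(-9375/2627) = 234375/2627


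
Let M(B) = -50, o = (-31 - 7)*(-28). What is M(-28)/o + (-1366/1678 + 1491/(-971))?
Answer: -1038690269/433403908 ≈ -2.3966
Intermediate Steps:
o = 1064 (o = -38*(-28) = 1064)
M(-28)/o + (-1366/1678 + 1491/(-971)) = -50/1064 + (-1366/1678 + 1491/(-971)) = -50*1/1064 + (-1366*1/1678 + 1491*(-1/971)) = -25/532 + (-683/839 - 1491/971) = -25/532 - 1914142/814669 = -1038690269/433403908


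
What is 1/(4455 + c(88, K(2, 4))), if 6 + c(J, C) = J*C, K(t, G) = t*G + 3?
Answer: 1/5417 ≈ 0.00018460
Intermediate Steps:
K(t, G) = 3 + G*t (K(t, G) = G*t + 3 = 3 + G*t)
c(J, C) = -6 + C*J (c(J, C) = -6 + J*C = -6 + C*J)
1/(4455 + c(88, K(2, 4))) = 1/(4455 + (-6 + (3 + 4*2)*88)) = 1/(4455 + (-6 + (3 + 8)*88)) = 1/(4455 + (-6 + 11*88)) = 1/(4455 + (-6 + 968)) = 1/(4455 + 962) = 1/5417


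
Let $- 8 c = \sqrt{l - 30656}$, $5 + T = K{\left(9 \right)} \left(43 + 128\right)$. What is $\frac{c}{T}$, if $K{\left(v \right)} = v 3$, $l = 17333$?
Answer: $- \frac{i \sqrt{13323}}{36896} \approx - 0.0031284 i$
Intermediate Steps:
$K{\left(v \right)} = 3 v$
$T = 4612$ ($T = -5 + 3 \cdot 9 \left(43 + 128\right) = -5 + 27 \cdot 171 = -5 + 4617 = 4612$)
$c = - \frac{i \sqrt{13323}}{8}$ ($c = - \frac{\sqrt{17333 - 30656}}{8} = - \frac{\sqrt{-13323}}{8} = - \frac{i \sqrt{13323}}{8} \approx - 14.428 i$)
$\frac{c}{T} = \frac{\left(- \frac{1}{8}\right) i \sqrt{13323}}{4612} = - \frac{i \sqrt{13323}}{8} \cdot \frac{1}{4612} = - \frac{i \sqrt{13323}}{36896}$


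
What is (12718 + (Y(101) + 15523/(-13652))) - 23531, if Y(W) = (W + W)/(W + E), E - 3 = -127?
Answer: -3398353481/313996 ≈ -10823.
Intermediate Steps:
E = -124 (E = 3 - 127 = -124)
Y(W) = 2*W/(-124 + W) (Y(W) = (W + W)/(W - 124) = (2*W)/(-124 + W) = 2*W/(-124 + W))
(12718 + (Y(101) + 15523/(-13652))) - 23531 = (12718 + (2*101/(-124 + 101) + 15523/(-13652))) - 23531 = (12718 + (2*101/(-23) + 15523*(-1/13652))) - 23531 = (12718 + (2*101*(-1/23) - 15523/13652)) - 23531 = (12718 + (-202/23 - 15523/13652)) - 23531 = (12718 - 3114733/313996) - 23531 = 3990286395/313996 - 23531 = -3398353481/313996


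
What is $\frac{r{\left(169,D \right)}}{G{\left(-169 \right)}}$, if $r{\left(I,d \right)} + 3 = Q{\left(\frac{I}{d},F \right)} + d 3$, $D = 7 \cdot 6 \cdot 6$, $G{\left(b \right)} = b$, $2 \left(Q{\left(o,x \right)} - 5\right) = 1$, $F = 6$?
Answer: $- \frac{1517}{338} \approx -4.4882$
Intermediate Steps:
$Q{\left(o,x \right)} = \frac{11}{2}$ ($Q{\left(o,x \right)} = 5 + \frac{1}{2} \cdot 1 = 5 + \frac{1}{2} = \frac{11}{2}$)
$D = 252$ ($D = 42 \cdot 6 = 252$)
$r{\left(I,d \right)} = \frac{5}{2} + 3 d$ ($r{\left(I,d \right)} = -3 + \left(\frac{11}{2} + d 3\right) = -3 + \left(\frac{11}{2} + 3 d\right) = \frac{5}{2} + 3 d$)
$\frac{r{\left(169,D \right)}}{G{\left(-169 \right)}} = \frac{\frac{5}{2} + 3 \cdot 252}{-169} = \left(\frac{5}{2} + 756\right) \left(- \frac{1}{169}\right) = \frac{1517}{2} \left(- \frac{1}{169}\right) = - \frac{1517}{338}$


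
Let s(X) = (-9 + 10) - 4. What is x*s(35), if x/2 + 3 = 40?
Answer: -222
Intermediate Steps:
x = 74 (x = -6 + 2*40 = -6 + 80 = 74)
s(X) = -3 (s(X) = 1 - 4 = -3)
x*s(35) = 74*(-3) = -222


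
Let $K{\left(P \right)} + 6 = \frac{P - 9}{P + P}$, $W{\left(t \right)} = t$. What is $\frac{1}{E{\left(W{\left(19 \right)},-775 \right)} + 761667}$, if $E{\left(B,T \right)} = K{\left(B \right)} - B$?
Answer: $\frac{19}{14471203} \approx 1.313 \cdot 10^{-6}$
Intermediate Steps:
$K{\left(P \right)} = -6 + \frac{-9 + P}{2 P}$ ($K{\left(P \right)} = -6 + \frac{P - 9}{P + P} = -6 + \frac{-9 + P}{2 P}$)
$E{\left(B,T \right)} = - B + \frac{-9 - 11 B}{2 B}$ ($E{\left(B,T \right)} = \frac{-9 - 11 B}{2 B} - B = - B + \frac{-9 - 11 B}{2 B}$)
$\frac{1}{E{\left(W{\left(19 \right)},-775 \right)} + 761667} = \frac{1}{\left(- \frac{11}{2} - 19 - \frac{9}{2 \cdot 19}\right) + 761667} = \frac{1}{\left(- \frac{11}{2} - 19 - \frac{9}{38}\right) + 761667} = \frac{1}{- \frac{470}{19} + 761667} = \frac{1}{\frac{14471203}{19}} = \frac{19}{14471203}$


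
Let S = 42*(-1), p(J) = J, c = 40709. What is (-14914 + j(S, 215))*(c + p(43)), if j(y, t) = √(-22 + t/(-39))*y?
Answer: -607775328 - 570528*I*√41847/13 ≈ -6.0778e+8 - 8.9777e+6*I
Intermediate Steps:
S = -42
j(y, t) = y*√(-22 - t/39) (j(y, t) = √(-22 + t*(-1/39))*y = √(-22 - t/39)*y = y*√(-22 - t/39))
(-14914 + j(S, 215))*(c + p(43)) = (-14914 + (1/39)*(-42)*√(-33462 - 39*215))*(40709 + 43) = (-14914 + (1/39)*(-42)*√(-33462 - 8385))*40752 = (-14914 + (1/39)*(-42)*√(-41847))*40752 = (-14914 + (1/39)*(-42)*(I*√41847))*40752 = (-14914 - 14*I*√41847/13)*40752 = -607775328 - 570528*I*√41847/13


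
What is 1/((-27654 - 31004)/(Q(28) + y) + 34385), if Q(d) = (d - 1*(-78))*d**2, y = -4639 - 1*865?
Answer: 38800/1334108671 ≈ 2.9083e-5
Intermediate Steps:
y = -5504 (y = -4639 - 865 = -5504)
Q(d) = d**2*(78 + d) (Q(d) = (d + 78)*d**2 = (78 + d)*d**2 = d**2*(78 + d))
1/((-27654 - 31004)/(Q(28) + y) + 34385) = 1/((-27654 - 31004)/(28**2*(78 + 28) - 5504) + 34385) = 1/(-58658/(784*106 - 5504) + 34385) = 1/(-58658/(83104 - 5504) + 34385) = 1/(-58658/77600 + 34385) = 1/(-58658*1/77600 + 34385) = 1/(-29329/38800 + 34385) = 1/(1334108671/38800) = 38800/1334108671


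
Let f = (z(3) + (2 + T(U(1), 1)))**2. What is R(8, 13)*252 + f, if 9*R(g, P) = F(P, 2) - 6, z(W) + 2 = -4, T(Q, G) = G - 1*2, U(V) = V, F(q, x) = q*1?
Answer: 221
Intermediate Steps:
F(q, x) = q
T(Q, G) = -2 + G (T(Q, G) = G - 2 = -2 + G)
z(W) = -6 (z(W) = -2 - 4 = -6)
R(g, P) = -2/3 + P/9 (R(g, P) = (P - 6)/9 = (-6 + P)/9 = -2/3 + P/9)
f = 25 (f = (-6 + (2 + (-2 + 1)))**2 = (-6 + (2 - 1))**2 = (-6 + 1)**2 = (-5)**2 = 25)
R(8, 13)*252 + f = (-2/3 + (1/9)*13)*252 + 25 = (-2/3 + 13/9)*252 + 25 = (7/9)*252 + 25 = 196 + 25 = 221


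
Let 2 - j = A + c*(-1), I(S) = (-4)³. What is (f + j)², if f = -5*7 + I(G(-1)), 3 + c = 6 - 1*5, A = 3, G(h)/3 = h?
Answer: 10404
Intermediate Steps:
G(h) = 3*h
I(S) = -64
c = -2 (c = -3 + (6 - 1*5) = -3 + (6 - 5) = -3 + 1 = -2)
f = -99 (f = -5*7 - 64 = -35 - 64 = -99)
j = -3 (j = 2 - (3 - 2*(-1)) = 2 - (3 + 2) = 2 - 1*5 = 2 - 5 = -3)
(f + j)² = (-99 - 3)² = (-102)² = 10404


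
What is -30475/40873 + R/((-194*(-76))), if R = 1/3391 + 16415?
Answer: 375734510909/1021761728596 ≈ 0.36773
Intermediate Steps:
R = 55663266/3391 (R = 1/3391 + 16415 = 55663266/3391 ≈ 16415.)
-30475/40873 + R/((-194*(-76))) = -30475/40873 + 55663266/(3391*((-194*(-76)))) = -30475*1/40873 + (55663266/3391)/14744 = -30475/40873 + (55663266/3391)*(1/14744) = -30475/40873 + 27831633/24998452 = 375734510909/1021761728596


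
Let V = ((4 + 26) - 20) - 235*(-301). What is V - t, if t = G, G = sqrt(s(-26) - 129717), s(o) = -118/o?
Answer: 70745 - I*sqrt(21921406)/13 ≈ 70745.0 - 360.16*I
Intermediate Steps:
V = 70745 (V = (30 - 20) + 70735 = 10 + 70735 = 70745)
G = I*sqrt(21921406)/13 (G = sqrt(-118/(-26) - 129717) = sqrt(-118*(-1/26) - 129717) = sqrt(59/13 - 129717) = sqrt(-1686262/13) = I*sqrt(21921406)/13 ≈ 360.16*I)
t = I*sqrt(21921406)/13 ≈ 360.16*I
V - t = 70745 - I*sqrt(21921406)/13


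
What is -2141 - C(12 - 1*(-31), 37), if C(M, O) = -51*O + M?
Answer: -297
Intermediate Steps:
C(M, O) = M - 51*O
-2141 - C(12 - 1*(-31), 37) = -2141 - ((12 - 1*(-31)) - 51*37) = -2141 - ((12 + 31) - 1887) = -2141 - (43 - 1887) = -2141 - 1*(-1844) = -2141 + 1844 = -297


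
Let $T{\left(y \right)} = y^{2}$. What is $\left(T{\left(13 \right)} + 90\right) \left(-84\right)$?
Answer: $-21756$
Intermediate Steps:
$\left(T{\left(13 \right)} + 90\right) \left(-84\right) = \left(13^{2} + 90\right) \left(-84\right) = \left(169 + 90\right) \left(-84\right) = 259 \left(-84\right) = -21756$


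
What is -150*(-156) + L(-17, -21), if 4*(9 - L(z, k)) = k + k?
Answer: 46839/2 ≈ 23420.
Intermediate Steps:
L(z, k) = 9 - k/2 (L(z, k) = 9 - (k + k)/4 = 9 - k/2)
-150*(-156) + L(-17, -21) = -150*(-156) + (9 - ½*(-21)) = 23400 + (9 + 21/2) = 23400 + 39/2 = 46839/2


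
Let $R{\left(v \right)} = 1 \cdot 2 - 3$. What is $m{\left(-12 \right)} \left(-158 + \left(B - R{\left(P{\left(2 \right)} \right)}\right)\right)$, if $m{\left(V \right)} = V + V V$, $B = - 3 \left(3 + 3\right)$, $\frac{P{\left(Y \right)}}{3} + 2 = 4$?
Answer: $-23100$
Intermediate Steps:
$P{\left(Y \right)} = 6$ ($P{\left(Y \right)} = -6 + 3 \cdot 4 = -6 + 12 = 6$)
$R{\left(v \right)} = -1$ ($R{\left(v \right)} = 2 - 3 = -1$)
$B = -18$ ($B = \left(-3\right) 6 = -18$)
$m{\left(V \right)} = V + V^{2}$
$m{\left(-12 \right)} \left(-158 + \left(B - R{\left(P{\left(2 \right)} \right)}\right)\right) = - 12 \left(1 - 12\right) \left(-158 - 17\right) = \left(-12\right) \left(-11\right) \left(-158 + \left(-18 + 1\right)\right) = 132 \left(-158 - 17\right) = 132 \left(-175\right) = -23100$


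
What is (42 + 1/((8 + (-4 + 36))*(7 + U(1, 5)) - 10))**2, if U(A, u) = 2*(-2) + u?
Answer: 169546441/96100 ≈ 1764.3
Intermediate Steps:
U(A, u) = -4 + u
(42 + 1/((8 + (-4 + 36))*(7 + U(1, 5)) - 10))**2 = (42 + 1/((8 + (-4 + 36))*(7 + (-4 + 5)) - 10))**2 = (42 + 1/((8 + 32)*(7 + 1) - 10))**2 = (42 + 1/(40*8 - 10))**2 = (42 + 1/(320 - 10))**2 = (42 + 1/310)**2 = (13021/310)**2 = 169546441/96100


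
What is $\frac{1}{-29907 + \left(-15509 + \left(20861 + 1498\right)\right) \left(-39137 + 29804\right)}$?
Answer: $- \frac{1}{63960957} \approx -1.5635 \cdot 10^{-8}$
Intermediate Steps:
$\frac{1}{-29907 + \left(-15509 + \left(20861 + 1498\right)\right) \left(-39137 + 29804\right)} = \frac{1}{-29907 + \left(-15509 + 22359\right) \left(-9333\right)} = \frac{1}{-29907 + 6850 \left(-9333\right)} = \frac{1}{-29907 - 63931050} = \frac{1}{-63960957} = - \frac{1}{63960957}$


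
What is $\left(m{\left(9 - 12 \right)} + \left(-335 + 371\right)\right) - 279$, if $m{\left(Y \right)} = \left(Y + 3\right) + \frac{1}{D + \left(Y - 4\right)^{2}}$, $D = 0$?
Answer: $- \frac{11906}{49} \approx -242.98$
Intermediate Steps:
$m{\left(Y \right)} = 3 + Y + \frac{1}{\left(-4 + Y\right)^{2}}$ ($m{\left(Y \right)} = \left(Y + 3\right) + \frac{1}{0 + \left(Y - 4\right)^{2}} = \left(3 + Y\right) + \frac{1}{0 + \left(-4 + Y\right)^{2}} = \left(3 + Y\right) + \frac{1}{\left(-4 + Y\right)^{2}} = 3 + Y + \frac{1}{\left(-4 + Y\right)^{2}}$)
$\left(m{\left(9 - 12 \right)} + \left(-335 + 371\right)\right) - 279 = \left(\left(3 + \left(9 - 12\right) + \frac{1}{\left(-4 + \left(9 - 12\right)\right)^{2}}\right) + \left(-335 + 371\right)\right) - 279 = \left(\left(3 + \left(9 - 12\right) + \frac{1}{\left(-4 + \left(9 - 12\right)\right)^{2}}\right) + 36\right) - 279 = \left(\left(3 - 3 + \frac{1}{\left(-4 - 3\right)^{2}}\right) + 36\right) - 279 = \left(\left(3 - 3 + \frac{1}{49}\right) + 36\right) - 279 = \left(\frac{1}{49} + 36\right) - 279 = \frac{1765}{49} - 279 = - \frac{11906}{49}$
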